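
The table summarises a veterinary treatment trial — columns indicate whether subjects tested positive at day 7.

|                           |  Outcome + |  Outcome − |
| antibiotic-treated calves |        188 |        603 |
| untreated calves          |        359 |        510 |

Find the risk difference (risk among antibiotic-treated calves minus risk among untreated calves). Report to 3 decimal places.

risk, antibiotic-treated calves = 188/791 = 0.2377
risk, untreated calves = 359/869 = 0.4131
risk difference = 0.2377 − 0.4131 = -0.175

RD = -0.175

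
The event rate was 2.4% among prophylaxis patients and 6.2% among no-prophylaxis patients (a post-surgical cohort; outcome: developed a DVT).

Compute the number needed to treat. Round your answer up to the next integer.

absolute risk difference = 0.038000
1 / 0.038000 = 26.316 → round up → 27

27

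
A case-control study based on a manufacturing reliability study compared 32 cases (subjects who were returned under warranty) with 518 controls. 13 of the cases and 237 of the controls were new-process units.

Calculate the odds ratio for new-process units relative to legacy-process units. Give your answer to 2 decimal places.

odds, new-process units = 13/237 = 0.0549
odds, legacy-process units = 19/281 = 0.0676
OR = 0.0549 / 0.0676 = 0.81

OR = 0.81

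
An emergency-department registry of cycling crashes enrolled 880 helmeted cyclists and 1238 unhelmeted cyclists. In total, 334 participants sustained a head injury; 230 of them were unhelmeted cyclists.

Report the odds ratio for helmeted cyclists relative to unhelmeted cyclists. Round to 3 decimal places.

helmeted cyclists with the outcome: 334 − 230 = 104
helmeted cyclists without the outcome: 880 − 104 = 776
unhelmeted cyclists without the outcome: 1238 − 230 = 1008
odds, helmeted cyclists = 104/776 = 0.1340
odds, unhelmeted cyclists = 230/1008 = 0.2282
OR = 0.1340 / 0.2282 = 0.587

0.587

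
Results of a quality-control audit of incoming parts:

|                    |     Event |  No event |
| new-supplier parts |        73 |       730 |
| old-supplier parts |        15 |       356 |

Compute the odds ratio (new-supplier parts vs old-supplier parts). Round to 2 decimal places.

OR ≈ 2.37

odds, new-supplier parts = 73/730 = 0.10000
odds, old-supplier parts = 15/356 = 0.04213
OR = 0.10000 / 0.04213 = 2.37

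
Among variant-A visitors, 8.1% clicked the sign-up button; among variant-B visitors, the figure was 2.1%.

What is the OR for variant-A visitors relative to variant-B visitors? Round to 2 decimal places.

odds, variant-A visitors = 0.08100/0.91900 = 0.08814
odds, variant-B visitors = 0.02100/0.97900 = 0.02145
OR = 0.08814 / 0.02145 = 4.11

OR: 4.11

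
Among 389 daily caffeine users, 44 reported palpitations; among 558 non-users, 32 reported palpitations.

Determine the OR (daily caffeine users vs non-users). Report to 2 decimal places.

OR = (44 × 526) / (345 × 32) = 23144/11040 ≈ 2.10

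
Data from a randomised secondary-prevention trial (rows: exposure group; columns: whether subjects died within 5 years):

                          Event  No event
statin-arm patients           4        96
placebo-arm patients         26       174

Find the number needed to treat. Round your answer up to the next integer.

risk, statin-arm patients = 4/100 = 0.040000
risk, placebo-arm patients = 26/200 = 0.130000
absolute risk difference = 0.090000
1 / 0.090000 = 11.111 → round up → 12

12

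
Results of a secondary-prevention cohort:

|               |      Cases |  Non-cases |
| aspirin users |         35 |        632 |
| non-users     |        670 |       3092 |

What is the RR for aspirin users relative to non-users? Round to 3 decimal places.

0.295

risk, aspirin users = 35/667 = 0.0525
risk, non-users = 670/3762 = 0.1781
RR = 0.0525 / 0.1781 = 0.295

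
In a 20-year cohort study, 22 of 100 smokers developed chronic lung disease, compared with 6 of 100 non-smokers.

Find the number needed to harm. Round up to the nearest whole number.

risk, smokers = 22/100 = 0.220000
risk, non-smokers = 6/100 = 0.060000
absolute risk difference = 0.160000
1 / 0.160000 = 6.250 → round up → 7

NNH: 7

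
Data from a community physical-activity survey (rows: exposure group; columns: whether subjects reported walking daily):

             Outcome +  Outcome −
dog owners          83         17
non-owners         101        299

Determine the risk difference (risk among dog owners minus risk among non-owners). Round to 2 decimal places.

risk, dog owners = 83/100 = 0.8300
risk, non-owners = 101/400 = 0.2525
risk difference = 0.8300 − 0.2525 = 0.58

0.58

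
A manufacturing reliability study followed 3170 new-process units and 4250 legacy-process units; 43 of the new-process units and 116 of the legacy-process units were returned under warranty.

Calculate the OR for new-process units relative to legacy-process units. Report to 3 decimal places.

OR = (43 × 4134) / (3127 × 116) = 177762/362732 ≈ 0.490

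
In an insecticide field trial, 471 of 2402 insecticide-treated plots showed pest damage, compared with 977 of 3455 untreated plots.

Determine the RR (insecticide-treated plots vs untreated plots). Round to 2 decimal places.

0.69

risk, insecticide-treated plots = 471/2402 = 0.1961
risk, untreated plots = 977/3455 = 0.2828
RR = 0.1961 / 0.2828 = 0.69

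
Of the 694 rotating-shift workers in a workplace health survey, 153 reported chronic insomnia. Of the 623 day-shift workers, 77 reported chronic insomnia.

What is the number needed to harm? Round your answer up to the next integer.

11

risk, rotating-shift workers = 153/694 = 0.220461
risk, day-shift workers = 77/623 = 0.123596
absolute risk difference = 0.096866
1 / 0.096866 = 10.324 → round up → 11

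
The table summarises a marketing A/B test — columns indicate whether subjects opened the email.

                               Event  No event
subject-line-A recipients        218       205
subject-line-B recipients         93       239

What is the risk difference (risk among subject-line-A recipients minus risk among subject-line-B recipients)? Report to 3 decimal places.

RD ≈ 0.235

risk, subject-line-A recipients = 218/423 = 0.5154
risk, subject-line-B recipients = 93/332 = 0.2801
risk difference = 0.5154 − 0.2801 = 0.235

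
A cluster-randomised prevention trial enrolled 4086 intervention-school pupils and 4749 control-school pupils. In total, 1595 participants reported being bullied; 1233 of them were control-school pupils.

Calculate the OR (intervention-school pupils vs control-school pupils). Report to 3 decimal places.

intervention-school pupils with the outcome: 1595 − 1233 = 362
intervention-school pupils without the outcome: 4086 − 362 = 3724
control-school pupils without the outcome: 4749 − 1233 = 3516
odds, intervention-school pupils = 362/3724 = 0.0972
odds, control-school pupils = 1233/3516 = 0.3507
OR = 0.0972 / 0.3507 = 0.277

OR: 0.277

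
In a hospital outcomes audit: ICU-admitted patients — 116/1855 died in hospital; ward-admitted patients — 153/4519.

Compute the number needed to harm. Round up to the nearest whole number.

35

risk, ICU-admitted patients = 116/1855 = 0.062534
risk, ward-admitted patients = 153/4519 = 0.033857
absolute risk difference = 0.028677
1 / 0.028677 = 34.871 → round up → 35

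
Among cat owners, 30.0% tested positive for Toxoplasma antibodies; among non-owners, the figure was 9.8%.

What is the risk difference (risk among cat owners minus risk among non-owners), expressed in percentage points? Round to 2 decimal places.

risk difference = 0.3000 − 0.0980 = 0.2020 → 20.20 percentage points

20.20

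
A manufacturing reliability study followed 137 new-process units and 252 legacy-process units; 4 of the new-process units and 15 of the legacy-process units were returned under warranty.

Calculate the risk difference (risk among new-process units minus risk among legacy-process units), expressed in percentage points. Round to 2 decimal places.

risk, new-process units = 4/137 = 0.02920
risk, legacy-process units = 15/252 = 0.05952
risk difference = 0.02920 − 0.05952 = -0.03033 → -3.03 percentage points

-3.03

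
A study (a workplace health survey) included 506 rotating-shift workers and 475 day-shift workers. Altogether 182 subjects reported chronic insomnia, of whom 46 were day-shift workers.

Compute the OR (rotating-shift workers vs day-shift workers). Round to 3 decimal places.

3.428

rotating-shift workers with the outcome: 182 − 46 = 136
rotating-shift workers without the outcome: 506 − 136 = 370
day-shift workers without the outcome: 475 − 46 = 429
OR = (136 × 429) / (370 × 46) = 58344/17020 ≈ 3.428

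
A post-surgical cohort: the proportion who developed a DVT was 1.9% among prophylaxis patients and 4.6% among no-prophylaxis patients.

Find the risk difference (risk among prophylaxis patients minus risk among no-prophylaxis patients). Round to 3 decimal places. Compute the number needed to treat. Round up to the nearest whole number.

RD = -0.027; NNT = 38

risk difference = 0.01900 − 0.04600 = -0.027
absolute risk difference = 0.027000
1 / 0.027000 = 37.037 → round up → 38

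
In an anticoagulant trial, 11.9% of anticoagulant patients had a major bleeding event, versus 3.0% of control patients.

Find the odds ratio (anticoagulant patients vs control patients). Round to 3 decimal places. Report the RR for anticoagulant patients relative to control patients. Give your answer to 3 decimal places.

OR = 4.367; RR = 3.967

odds, anticoagulant patients = 0.11900/0.88100 = 0.13507
odds, control patients = 0.03000/0.97000 = 0.03093
OR = 0.13507 / 0.03093 = 4.367
RR = 0.11900 / 0.03000 = 3.967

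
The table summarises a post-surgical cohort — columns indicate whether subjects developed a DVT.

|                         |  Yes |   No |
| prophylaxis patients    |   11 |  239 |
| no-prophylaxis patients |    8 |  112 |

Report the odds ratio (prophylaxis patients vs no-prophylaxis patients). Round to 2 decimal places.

OR = (11 × 112) / (239 × 8) = 1232/1912 ≈ 0.64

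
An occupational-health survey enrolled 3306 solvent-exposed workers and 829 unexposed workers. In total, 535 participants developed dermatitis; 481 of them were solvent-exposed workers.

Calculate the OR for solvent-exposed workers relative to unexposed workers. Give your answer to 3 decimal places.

solvent-exposed workers without the outcome: 3306 − 481 = 2825
unexposed workers with the outcome: 535 − 481 = 54
unexposed workers without the outcome: 829 − 54 = 775
OR = (481 × 775) / (2825 × 54) = 372775/152550 ≈ 2.444

2.444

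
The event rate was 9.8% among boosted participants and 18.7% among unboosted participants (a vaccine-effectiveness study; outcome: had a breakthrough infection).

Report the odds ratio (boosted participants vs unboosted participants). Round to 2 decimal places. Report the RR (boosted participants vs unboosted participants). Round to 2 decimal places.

odds, boosted participants = 0.0980/0.9020 = 0.1086
odds, unboosted participants = 0.1870/0.8130 = 0.2300
OR = 0.1086 / 0.2300 = 0.47
RR = 0.0980 / 0.1870 = 0.52

OR = 0.47; RR = 0.52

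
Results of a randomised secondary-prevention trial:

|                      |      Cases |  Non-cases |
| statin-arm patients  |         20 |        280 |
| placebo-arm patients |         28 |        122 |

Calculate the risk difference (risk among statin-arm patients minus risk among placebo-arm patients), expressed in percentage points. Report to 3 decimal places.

-12.000

risk, statin-arm patients = 20/300 = 0.0667
risk, placebo-arm patients = 28/150 = 0.1867
risk difference = 0.0667 − 0.1867 = -0.1200 → -12.000 percentage points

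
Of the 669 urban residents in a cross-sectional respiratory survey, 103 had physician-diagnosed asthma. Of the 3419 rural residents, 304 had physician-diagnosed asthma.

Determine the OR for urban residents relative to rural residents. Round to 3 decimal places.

OR = (103 × 3115) / (566 × 304) = 320845/172064 ≈ 1.865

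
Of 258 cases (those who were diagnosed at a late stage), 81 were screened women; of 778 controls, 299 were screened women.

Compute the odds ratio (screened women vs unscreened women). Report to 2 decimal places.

0.73

odds, screened women = 81/299 = 0.2709
odds, unscreened women = 177/479 = 0.3695
OR = 0.2709 / 0.3695 = 0.73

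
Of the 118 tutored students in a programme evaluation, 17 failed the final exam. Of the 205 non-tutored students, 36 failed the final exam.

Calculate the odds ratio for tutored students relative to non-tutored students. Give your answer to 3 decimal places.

OR = (17 × 169) / (101 × 36) = 2873/3636 ≈ 0.790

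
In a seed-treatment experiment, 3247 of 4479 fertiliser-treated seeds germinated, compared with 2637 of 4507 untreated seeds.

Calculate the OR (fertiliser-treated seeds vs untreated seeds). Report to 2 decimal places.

OR = (3247 × 1870) / (1232 × 2637) = 6071890/3248784 ≈ 1.87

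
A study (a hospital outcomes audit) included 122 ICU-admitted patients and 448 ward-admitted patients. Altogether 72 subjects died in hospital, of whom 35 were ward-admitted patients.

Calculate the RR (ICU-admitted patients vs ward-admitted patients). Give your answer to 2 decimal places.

RR = 3.88

ICU-admitted patients with the outcome: 72 − 35 = 37
ICU-admitted patients without the outcome: 122 − 37 = 85
ward-admitted patients without the outcome: 448 − 35 = 413
risk, ICU-admitted patients = 37/122 = 0.3033
risk, ward-admitted patients = 35/448 = 0.0781
RR = 0.3033 / 0.0781 = 3.88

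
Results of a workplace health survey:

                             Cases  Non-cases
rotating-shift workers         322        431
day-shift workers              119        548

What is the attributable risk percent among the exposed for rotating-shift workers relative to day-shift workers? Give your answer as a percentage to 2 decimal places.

AR%: 58.28%

risk, rotating-shift workers = 322/753 = 0.4276
risk, day-shift workers = 119/667 = 0.1784
AR% = (0.4276 − 0.1784) / 0.4276 = 0.5828 → 58.28%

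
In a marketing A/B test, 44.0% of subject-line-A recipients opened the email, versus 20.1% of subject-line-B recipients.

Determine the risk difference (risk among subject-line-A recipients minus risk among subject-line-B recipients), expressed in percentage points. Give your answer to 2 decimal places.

risk difference = 0.4400 − 0.2010 = 0.2390 → 23.90 percentage points

RD ≈ 23.90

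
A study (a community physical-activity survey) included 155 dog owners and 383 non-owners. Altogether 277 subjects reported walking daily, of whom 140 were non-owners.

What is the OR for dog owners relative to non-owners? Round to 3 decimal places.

OR ≈ 13.211

dog owners with the outcome: 277 − 140 = 137
dog owners without the outcome: 155 − 137 = 18
non-owners without the outcome: 383 − 140 = 243
odds, dog owners = 137/18 = 7.6111
odds, non-owners = 140/243 = 0.5761
OR = 7.6111 / 0.5761 = 13.211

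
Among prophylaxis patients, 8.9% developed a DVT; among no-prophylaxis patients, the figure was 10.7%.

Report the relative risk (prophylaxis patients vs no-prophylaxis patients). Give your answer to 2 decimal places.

RR = 0.0890 / 0.1070 = 0.83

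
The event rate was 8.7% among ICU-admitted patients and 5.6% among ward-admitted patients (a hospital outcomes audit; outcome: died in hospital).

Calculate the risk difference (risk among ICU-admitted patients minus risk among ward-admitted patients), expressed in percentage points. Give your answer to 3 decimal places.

risk difference = 0.0870 − 0.0560 = 0.0310 → 3.100 percentage points

3.100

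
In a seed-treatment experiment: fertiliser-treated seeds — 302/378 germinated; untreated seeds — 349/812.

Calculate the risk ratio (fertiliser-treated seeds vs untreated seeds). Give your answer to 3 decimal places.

RR = 1.859

risk, fertiliser-treated seeds = 302/378 = 0.7989
risk, untreated seeds = 349/812 = 0.4298
RR = 0.7989 / 0.4298 = 1.859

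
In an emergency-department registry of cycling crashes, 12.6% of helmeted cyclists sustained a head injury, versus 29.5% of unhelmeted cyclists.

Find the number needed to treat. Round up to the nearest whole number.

NNT ≈ 6

absolute risk difference = 0.169000
1 / 0.169000 = 5.917 → round up → 6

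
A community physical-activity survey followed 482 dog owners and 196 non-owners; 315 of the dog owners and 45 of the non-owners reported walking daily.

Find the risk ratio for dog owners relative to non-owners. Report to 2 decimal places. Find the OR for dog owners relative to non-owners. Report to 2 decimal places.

RR = 2.85; OR = 6.33

risk, dog owners = 315/482 = 0.6535
risk, non-owners = 45/196 = 0.2296
RR = 0.6535 / 0.2296 = 2.85
OR = (315 × 151) / (167 × 45) = 47565/7515 ≈ 6.33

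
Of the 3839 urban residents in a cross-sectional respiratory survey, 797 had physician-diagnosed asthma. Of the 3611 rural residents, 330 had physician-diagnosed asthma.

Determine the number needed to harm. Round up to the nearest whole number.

risk, urban residents = 797/3839 = 0.207606
risk, rural residents = 330/3611 = 0.091387
absolute risk difference = 0.116219
1 / 0.116219 = 8.604 → round up → 9

NNH = 9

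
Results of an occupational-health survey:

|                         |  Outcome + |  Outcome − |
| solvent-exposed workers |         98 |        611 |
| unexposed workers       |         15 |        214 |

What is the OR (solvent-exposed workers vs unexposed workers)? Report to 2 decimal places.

OR = (98 × 214) / (611 × 15) = 20972/9165 ≈ 2.29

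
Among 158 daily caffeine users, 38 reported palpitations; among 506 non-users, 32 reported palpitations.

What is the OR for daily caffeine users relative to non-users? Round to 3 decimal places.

OR = (38 × 474) / (120 × 32) = 18012/3840 ≈ 4.691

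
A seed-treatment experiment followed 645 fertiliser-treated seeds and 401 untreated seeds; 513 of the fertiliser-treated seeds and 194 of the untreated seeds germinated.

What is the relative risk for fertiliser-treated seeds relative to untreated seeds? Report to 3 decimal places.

1.644

risk, fertiliser-treated seeds = 513/645 = 0.7953
risk, untreated seeds = 194/401 = 0.4838
RR = 0.7953 / 0.4838 = 1.644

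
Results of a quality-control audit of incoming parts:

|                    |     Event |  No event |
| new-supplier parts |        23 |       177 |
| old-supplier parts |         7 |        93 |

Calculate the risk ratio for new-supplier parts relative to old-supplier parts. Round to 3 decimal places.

RR: 1.643

risk, new-supplier parts = 23/200 = 0.1150
risk, old-supplier parts = 7/100 = 0.0700
RR = 0.1150 / 0.0700 = 1.643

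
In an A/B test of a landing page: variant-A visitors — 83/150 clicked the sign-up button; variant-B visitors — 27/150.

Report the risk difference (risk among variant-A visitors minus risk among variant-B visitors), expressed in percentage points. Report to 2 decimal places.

risk, variant-A visitors = 83/150 = 0.5533
risk, variant-B visitors = 27/150 = 0.1800
risk difference = 0.5533 − 0.1800 = 0.3733 → 37.33 percentage points

37.33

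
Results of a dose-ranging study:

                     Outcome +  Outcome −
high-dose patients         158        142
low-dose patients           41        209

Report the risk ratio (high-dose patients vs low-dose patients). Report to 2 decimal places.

RR ≈ 3.21

risk, high-dose patients = 158/300 = 0.5267
risk, low-dose patients = 41/250 = 0.1640
RR = 0.5267 / 0.1640 = 3.21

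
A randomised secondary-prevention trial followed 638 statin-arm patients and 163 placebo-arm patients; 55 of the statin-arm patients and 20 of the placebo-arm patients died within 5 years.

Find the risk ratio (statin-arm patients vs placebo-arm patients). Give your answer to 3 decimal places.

risk, statin-arm patients = 55/638 = 0.0862
risk, placebo-arm patients = 20/163 = 0.1227
RR = 0.0862 / 0.1227 = 0.703

RR = 0.703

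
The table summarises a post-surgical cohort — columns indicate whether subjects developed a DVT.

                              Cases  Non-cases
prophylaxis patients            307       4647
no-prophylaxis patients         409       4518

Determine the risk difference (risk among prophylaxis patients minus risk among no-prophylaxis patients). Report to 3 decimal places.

risk, prophylaxis patients = 307/4954 = 0.0620
risk, no-prophylaxis patients = 409/4927 = 0.0830
risk difference = 0.0620 − 0.0830 = -0.021

RD = -0.021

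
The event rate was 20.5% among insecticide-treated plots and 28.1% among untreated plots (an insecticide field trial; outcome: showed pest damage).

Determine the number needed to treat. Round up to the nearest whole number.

absolute risk difference = 0.076000
1 / 0.076000 = 13.158 → round up → 14

NNT = 14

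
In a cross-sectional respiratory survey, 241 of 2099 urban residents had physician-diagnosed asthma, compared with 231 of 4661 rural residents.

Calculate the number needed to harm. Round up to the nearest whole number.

NNH: 16

risk, urban residents = 241/2099 = 0.114817
risk, rural residents = 231/4661 = 0.049560
absolute risk difference = 0.065256
1 / 0.065256 = 15.324 → round up → 16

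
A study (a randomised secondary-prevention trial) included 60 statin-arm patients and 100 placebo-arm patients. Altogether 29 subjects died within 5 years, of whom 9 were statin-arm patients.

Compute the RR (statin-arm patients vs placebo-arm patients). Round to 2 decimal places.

0.75

statin-arm patients without the outcome: 60 − 9 = 51
placebo-arm patients with the outcome: 29 − 9 = 20
placebo-arm patients without the outcome: 100 − 20 = 80
risk, statin-arm patients = 9/60 = 0.1500
risk, placebo-arm patients = 20/100 = 0.2000
RR = 0.1500 / 0.2000 = 0.75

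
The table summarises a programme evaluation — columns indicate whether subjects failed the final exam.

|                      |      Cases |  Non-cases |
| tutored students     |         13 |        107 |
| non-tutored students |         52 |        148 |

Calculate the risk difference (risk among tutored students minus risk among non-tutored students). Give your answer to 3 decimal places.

risk, tutored students = 13/120 = 0.1083
risk, non-tutored students = 52/200 = 0.2600
risk difference = 0.1083 − 0.2600 = -0.152

RD = -0.152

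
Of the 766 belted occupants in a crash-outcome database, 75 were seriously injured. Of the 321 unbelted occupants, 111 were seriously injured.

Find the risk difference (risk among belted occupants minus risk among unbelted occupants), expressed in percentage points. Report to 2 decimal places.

risk, belted occupants = 75/766 = 0.0979
risk, unbelted occupants = 111/321 = 0.3458
risk difference = 0.0979 − 0.3458 = -0.2479 → -24.79 percentage points

-24.79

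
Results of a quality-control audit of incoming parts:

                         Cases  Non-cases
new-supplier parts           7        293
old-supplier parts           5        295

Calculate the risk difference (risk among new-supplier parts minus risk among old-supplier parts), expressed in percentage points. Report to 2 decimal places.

0.67

risk, new-supplier parts = 7/300 = 0.02333
risk, old-supplier parts = 5/300 = 0.01667
risk difference = 0.02333 − 0.01667 = 0.00667 → 0.67 percentage points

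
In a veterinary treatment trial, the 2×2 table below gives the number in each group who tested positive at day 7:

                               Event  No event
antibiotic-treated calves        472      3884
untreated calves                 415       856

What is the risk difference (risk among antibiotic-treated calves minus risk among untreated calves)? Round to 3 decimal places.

risk, antibiotic-treated calves = 472/4356 = 0.1084
risk, untreated calves = 415/1271 = 0.3265
risk difference = 0.1084 − 0.3265 = -0.218

-0.218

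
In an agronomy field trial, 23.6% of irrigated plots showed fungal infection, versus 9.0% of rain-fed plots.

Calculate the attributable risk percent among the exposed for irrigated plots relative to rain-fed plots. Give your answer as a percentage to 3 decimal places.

AR% = (0.2360 − 0.0900) / 0.2360 = 0.6186 → 61.864%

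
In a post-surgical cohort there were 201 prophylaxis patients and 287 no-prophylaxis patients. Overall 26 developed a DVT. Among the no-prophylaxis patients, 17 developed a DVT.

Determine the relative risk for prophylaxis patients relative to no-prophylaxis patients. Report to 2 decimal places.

prophylaxis patients with the outcome: 26 − 17 = 9
prophylaxis patients without the outcome: 201 − 9 = 192
no-prophylaxis patients without the outcome: 287 − 17 = 270
risk, prophylaxis patients = 9/201 = 0.04478
risk, no-prophylaxis patients = 17/287 = 0.05923
RR = 0.04478 / 0.05923 = 0.76

RR ≈ 0.76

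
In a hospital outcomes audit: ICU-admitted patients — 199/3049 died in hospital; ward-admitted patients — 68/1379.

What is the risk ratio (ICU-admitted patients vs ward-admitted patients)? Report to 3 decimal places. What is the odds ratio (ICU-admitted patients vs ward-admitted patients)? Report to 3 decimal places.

RR = 1.324; OR = 1.346

risk, ICU-admitted patients = 199/3049 = 0.06527
risk, ward-admitted patients = 68/1379 = 0.04931
RR = 0.06527 / 0.04931 = 1.324
OR = (199 × 1311) / (2850 × 68) = 260889/193800 ≈ 1.346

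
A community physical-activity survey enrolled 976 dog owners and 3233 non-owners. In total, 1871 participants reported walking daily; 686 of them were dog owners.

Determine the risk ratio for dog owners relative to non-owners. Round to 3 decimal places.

RR ≈ 1.918

dog owners without the outcome: 976 − 686 = 290
non-owners with the outcome: 1871 − 686 = 1185
non-owners without the outcome: 3233 − 1185 = 2048
risk, dog owners = 686/976 = 0.7029
risk, non-owners = 1185/3233 = 0.3665
RR = 0.7029 / 0.3665 = 1.918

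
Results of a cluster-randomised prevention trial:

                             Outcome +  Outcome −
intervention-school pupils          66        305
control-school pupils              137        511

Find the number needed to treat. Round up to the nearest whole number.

risk, intervention-school pupils = 66/371 = 0.177898
risk, control-school pupils = 137/648 = 0.211420
absolute risk difference = 0.033522
1 / 0.033522 = 29.831 → round up → 30

30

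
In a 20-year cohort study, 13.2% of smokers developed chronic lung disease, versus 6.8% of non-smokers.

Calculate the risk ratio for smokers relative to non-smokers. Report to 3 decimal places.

RR = 0.1320 / 0.0680 = 1.941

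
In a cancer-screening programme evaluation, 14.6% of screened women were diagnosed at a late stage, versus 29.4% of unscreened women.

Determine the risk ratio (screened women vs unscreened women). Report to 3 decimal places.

RR = 0.1460 / 0.2940 = 0.497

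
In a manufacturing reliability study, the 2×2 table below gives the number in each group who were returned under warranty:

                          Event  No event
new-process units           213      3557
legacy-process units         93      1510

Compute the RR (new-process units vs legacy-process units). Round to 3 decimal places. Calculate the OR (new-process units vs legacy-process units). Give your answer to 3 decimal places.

RR = 0.974; OR = 0.972

risk, new-process units = 213/3770 = 0.0565
risk, legacy-process units = 93/1603 = 0.0580
RR = 0.0565 / 0.0580 = 0.974
OR = (213 × 1510) / (3557 × 93) = 321630/330801 ≈ 0.972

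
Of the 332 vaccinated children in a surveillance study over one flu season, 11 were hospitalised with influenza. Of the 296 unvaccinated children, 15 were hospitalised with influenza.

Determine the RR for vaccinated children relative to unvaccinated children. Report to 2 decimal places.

0.65

risk, vaccinated children = 11/332 = 0.03313
risk, unvaccinated children = 15/296 = 0.05068
RR = 0.03313 / 0.05068 = 0.65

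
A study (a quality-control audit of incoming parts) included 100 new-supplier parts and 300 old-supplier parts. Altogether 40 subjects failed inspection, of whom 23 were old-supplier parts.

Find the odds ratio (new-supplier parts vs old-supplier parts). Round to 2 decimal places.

new-supplier parts with the outcome: 40 − 23 = 17
new-supplier parts without the outcome: 100 − 17 = 83
old-supplier parts without the outcome: 300 − 23 = 277
OR = (17 × 277) / (83 × 23) = 4709/1909 ≈ 2.47

2.47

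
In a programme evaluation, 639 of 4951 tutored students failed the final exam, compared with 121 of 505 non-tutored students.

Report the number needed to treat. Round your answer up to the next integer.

10

risk, tutored students = 639/4951 = 0.129065
risk, non-tutored students = 121/505 = 0.239604
absolute risk difference = 0.110539
1 / 0.110539 = 9.047 → round up → 10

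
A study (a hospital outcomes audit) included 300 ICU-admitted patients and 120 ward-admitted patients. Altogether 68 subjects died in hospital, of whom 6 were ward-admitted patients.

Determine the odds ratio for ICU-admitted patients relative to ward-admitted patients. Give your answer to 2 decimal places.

ICU-admitted patients with the outcome: 68 − 6 = 62
ICU-admitted patients without the outcome: 300 − 62 = 238
ward-admitted patients without the outcome: 120 − 6 = 114
OR = (62 × 114) / (238 × 6) = 7068/1428 ≈ 4.95

4.95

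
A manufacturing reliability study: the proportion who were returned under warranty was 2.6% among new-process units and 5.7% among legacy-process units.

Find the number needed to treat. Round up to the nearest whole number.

absolute risk difference = 0.031000
1 / 0.031000 = 32.258 → round up → 33

NNT: 33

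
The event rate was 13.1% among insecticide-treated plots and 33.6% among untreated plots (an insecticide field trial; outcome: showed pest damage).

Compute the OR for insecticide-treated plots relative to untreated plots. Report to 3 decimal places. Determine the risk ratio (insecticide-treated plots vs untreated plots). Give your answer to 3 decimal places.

OR = 0.298; RR = 0.390

odds, insecticide-treated plots = 0.1310/0.8690 = 0.1507
odds, untreated plots = 0.3360/0.6640 = 0.5060
OR = 0.1507 / 0.5060 = 0.298
RR = 0.1310 / 0.3360 = 0.390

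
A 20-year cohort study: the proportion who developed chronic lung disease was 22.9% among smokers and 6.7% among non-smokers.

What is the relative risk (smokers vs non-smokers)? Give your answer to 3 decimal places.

RR = 0.2290 / 0.0670 = 3.418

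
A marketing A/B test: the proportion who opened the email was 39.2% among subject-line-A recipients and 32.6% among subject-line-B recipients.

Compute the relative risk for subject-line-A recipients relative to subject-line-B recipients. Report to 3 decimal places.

RR = 0.3920 / 0.3260 = 1.202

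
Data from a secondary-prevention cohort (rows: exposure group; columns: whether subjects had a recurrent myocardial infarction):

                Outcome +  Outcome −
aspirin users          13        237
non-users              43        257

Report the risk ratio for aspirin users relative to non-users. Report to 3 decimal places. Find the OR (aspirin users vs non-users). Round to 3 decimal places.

risk, aspirin users = 13/250 = 0.0520
risk, non-users = 43/300 = 0.1433
RR = 0.0520 / 0.1433 = 0.363
OR = (13 × 257) / (237 × 43) = 3341/10191 ≈ 0.328

RR = 0.363; OR = 0.328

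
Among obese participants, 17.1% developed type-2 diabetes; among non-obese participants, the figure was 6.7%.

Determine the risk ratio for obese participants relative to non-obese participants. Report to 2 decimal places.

RR = 0.1710 / 0.0670 = 2.55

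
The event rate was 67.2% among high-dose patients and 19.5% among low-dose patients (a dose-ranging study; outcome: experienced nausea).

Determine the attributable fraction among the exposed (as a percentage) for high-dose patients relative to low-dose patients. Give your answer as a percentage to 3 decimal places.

AR% = (0.6720 − 0.1950) / 0.6720 = 0.7098 → 70.982%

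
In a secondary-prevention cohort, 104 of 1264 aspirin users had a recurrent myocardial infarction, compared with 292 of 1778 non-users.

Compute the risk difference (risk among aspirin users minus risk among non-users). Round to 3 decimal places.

-0.082

risk, aspirin users = 104/1264 = 0.0823
risk, non-users = 292/1778 = 0.1642
risk difference = 0.0823 − 0.1642 = -0.082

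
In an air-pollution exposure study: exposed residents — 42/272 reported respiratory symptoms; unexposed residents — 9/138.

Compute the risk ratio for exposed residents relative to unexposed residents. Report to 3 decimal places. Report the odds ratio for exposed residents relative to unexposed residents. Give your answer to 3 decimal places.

risk, exposed residents = 42/272 = 0.1544
risk, unexposed residents = 9/138 = 0.0652
RR = 0.1544 / 0.0652 = 2.368
OR = (42 × 129) / (230 × 9) = 5418/2070 ≈ 2.617

RR = 2.368; OR = 2.617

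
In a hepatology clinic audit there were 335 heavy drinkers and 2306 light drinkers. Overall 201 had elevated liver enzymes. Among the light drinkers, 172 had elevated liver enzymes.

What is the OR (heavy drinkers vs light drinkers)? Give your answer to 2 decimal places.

heavy drinkers with the outcome: 201 − 172 = 29
heavy drinkers without the outcome: 335 − 29 = 306
light drinkers without the outcome: 2306 − 172 = 2134
OR = (29 × 2134) / (306 × 172) = 61886/52632 ≈ 1.18

OR: 1.18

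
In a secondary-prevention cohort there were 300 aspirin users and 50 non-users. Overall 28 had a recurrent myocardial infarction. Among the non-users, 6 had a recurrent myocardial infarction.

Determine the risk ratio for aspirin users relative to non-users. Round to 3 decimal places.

RR = 0.611

aspirin users with the outcome: 28 − 6 = 22
aspirin users without the outcome: 300 − 22 = 278
non-users without the outcome: 50 − 6 = 44
risk, aspirin users = 22/300 = 0.0733
risk, non-users = 6/50 = 0.1200
RR = 0.0733 / 0.1200 = 0.611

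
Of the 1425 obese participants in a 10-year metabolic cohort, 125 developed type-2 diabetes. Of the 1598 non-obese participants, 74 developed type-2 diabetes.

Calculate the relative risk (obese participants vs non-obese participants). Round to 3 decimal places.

1.894

risk, obese participants = 125/1425 = 0.08772
risk, non-obese participants = 74/1598 = 0.04631
RR = 0.08772 / 0.04631 = 1.894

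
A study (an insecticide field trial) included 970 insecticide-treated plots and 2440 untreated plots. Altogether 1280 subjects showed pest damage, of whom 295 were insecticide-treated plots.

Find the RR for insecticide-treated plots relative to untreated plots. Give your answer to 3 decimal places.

0.753

insecticide-treated plots without the outcome: 970 − 295 = 675
untreated plots with the outcome: 1280 − 295 = 985
untreated plots without the outcome: 2440 − 985 = 1455
risk, insecticide-treated plots = 295/970 = 0.3041
risk, untreated plots = 985/2440 = 0.4037
RR = 0.3041 / 0.4037 = 0.753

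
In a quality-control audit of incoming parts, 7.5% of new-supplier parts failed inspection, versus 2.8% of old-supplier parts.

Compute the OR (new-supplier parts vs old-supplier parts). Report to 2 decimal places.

2.81

odds, new-supplier parts = 0.07500/0.92500 = 0.08108
odds, old-supplier parts = 0.02800/0.97200 = 0.02881
OR = 0.08108 / 0.02881 = 2.81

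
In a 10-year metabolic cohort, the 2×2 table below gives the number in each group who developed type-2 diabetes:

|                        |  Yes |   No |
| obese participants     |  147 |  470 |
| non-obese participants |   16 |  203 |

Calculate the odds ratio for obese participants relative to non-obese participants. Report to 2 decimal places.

OR ≈ 3.97

odds, obese participants = 147/470 = 0.3128
odds, non-obese participants = 16/203 = 0.0788
OR = 0.3128 / 0.0788 = 3.97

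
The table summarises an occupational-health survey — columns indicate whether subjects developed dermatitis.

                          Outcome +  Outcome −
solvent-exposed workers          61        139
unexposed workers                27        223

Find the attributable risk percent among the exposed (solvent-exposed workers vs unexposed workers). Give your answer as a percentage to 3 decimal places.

AR% = 64.590%

risk, solvent-exposed workers = 61/200 = 0.3050
risk, unexposed workers = 27/250 = 0.1080
AR% = (0.3050 − 0.1080) / 0.3050 = 0.6459 → 64.590%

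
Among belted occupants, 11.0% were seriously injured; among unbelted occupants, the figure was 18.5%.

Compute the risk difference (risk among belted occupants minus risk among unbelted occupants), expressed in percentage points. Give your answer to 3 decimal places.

risk difference = 0.1100 − 0.1850 = -0.0750 → -7.500 percentage points

RD ≈ -7.500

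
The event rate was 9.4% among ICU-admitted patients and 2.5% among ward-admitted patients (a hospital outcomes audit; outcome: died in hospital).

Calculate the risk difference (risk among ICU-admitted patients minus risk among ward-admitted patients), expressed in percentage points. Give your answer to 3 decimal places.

RD: 6.900

risk difference = 0.09400 − 0.02500 = 0.06900 → 6.900 percentage points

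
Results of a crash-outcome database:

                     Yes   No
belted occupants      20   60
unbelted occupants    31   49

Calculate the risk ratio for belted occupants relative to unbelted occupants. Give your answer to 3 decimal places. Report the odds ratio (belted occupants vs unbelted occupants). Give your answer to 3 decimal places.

RR = 0.645; OR = 0.527

risk, belted occupants = 20/80 = 0.2500
risk, unbelted occupants = 31/80 = 0.3875
RR = 0.2500 / 0.3875 = 0.645
OR = (20 × 49) / (60 × 31) = 980/1860 ≈ 0.527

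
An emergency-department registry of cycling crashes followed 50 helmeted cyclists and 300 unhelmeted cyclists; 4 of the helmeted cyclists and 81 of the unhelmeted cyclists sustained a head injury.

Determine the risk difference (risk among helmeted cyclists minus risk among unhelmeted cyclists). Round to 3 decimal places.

risk, helmeted cyclists = 4/50 = 0.0800
risk, unhelmeted cyclists = 81/300 = 0.2700
risk difference = 0.0800 − 0.2700 = -0.190

RD ≈ -0.190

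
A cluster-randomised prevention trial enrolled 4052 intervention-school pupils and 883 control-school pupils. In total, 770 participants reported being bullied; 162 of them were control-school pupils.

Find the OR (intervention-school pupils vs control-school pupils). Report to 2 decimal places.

intervention-school pupils with the outcome: 770 − 162 = 608
intervention-school pupils without the outcome: 4052 − 608 = 3444
control-school pupils without the outcome: 883 − 162 = 721
OR = (608 × 721) / (3444 × 162) = 438368/557928 ≈ 0.79

OR = 0.79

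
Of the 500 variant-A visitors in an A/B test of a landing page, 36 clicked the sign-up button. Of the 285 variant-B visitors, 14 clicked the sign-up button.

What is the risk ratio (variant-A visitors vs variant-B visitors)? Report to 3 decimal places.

risk, variant-A visitors = 36/500 = 0.07200
risk, variant-B visitors = 14/285 = 0.04912
RR = 0.07200 / 0.04912 = 1.466

RR: 1.466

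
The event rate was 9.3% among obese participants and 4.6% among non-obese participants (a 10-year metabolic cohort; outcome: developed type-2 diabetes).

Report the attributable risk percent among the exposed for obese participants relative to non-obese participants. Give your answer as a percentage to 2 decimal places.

AR% = (0.09300 − 0.04600) / 0.09300 = 0.5054 → 50.54%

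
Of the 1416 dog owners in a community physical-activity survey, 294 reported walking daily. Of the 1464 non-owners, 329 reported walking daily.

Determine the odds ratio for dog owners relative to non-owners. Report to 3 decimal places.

odds, dog owners = 294/1122 = 0.2620
odds, non-owners = 329/1135 = 0.2899
OR = 0.2620 / 0.2899 = 0.904

0.904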